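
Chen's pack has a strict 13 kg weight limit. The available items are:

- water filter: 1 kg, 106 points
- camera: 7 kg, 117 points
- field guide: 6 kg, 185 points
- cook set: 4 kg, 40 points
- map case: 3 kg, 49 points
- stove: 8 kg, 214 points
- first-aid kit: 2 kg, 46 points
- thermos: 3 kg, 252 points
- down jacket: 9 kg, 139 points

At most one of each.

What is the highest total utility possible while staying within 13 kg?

592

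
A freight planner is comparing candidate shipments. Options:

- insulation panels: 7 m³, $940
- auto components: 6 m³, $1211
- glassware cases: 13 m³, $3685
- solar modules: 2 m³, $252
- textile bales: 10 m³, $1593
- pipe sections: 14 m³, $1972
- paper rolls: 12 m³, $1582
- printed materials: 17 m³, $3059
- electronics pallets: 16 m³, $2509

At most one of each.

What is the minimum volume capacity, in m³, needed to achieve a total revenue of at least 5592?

26

Need the lightest bundle worth ≥ 5592.
Taking insulation panels + auto components + glassware cases gives 5836 (≥ 5592) for 26 m³.
Any bundle with less than 26 m³ falls short of 5592.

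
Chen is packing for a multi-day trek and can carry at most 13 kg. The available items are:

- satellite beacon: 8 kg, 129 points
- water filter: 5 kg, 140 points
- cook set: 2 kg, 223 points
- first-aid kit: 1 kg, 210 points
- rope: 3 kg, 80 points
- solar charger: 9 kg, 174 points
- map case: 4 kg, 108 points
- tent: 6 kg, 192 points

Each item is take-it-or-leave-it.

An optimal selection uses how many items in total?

Best achievable utility is 733.
One optimal bundle: cook set + first-aid kit + map case + tent (13 kg).
Any selection reaching 733 contains exactly 4 items.

4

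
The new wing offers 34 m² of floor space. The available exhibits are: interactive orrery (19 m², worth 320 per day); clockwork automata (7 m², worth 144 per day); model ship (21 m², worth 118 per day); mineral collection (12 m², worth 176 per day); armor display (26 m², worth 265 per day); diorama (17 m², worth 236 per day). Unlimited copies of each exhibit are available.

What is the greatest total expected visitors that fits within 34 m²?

608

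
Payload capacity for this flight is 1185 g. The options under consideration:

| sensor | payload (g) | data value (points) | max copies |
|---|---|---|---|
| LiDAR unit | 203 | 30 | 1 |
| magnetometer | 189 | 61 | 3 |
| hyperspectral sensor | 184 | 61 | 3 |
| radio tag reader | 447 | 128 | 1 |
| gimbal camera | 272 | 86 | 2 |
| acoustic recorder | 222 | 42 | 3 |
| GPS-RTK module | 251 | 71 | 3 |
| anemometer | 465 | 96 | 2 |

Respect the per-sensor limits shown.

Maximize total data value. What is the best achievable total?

Filling by ratio: 3×magnetometer + 3×hyperspectral sensor for 366, with 66 g left unused.
Dropping magnetometer frees 189 g; slotting in GPS-RTK module (251 g) lifts the total to 376 at 1181 g.
The spare 4 g is too small for any remaining sensor, and no exchange beats 376.

376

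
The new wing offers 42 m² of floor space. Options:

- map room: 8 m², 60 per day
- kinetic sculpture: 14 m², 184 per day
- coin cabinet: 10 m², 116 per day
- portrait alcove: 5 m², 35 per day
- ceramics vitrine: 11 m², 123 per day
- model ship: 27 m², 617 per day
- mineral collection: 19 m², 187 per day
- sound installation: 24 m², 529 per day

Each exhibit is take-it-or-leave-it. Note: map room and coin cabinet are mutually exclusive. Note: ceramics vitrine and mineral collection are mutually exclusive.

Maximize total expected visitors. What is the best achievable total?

Ranking by ratio (expected visitors/m²): model ship 22.85, sound installation 22.04, kinetic sculpture 13.14, coin cabinet 11.60.
Taking kinetic sculpture + model ship: 41 m² used, 801 in expected visitors.
Runner-up coin cabinet + portrait alcove + model ship tops out at 768.

801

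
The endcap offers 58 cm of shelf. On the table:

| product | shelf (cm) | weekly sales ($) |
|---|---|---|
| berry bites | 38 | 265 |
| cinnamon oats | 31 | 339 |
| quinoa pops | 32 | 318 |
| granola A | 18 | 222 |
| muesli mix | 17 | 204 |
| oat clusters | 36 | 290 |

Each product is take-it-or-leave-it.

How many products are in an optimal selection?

Best achievable weekly sales is 561.
One optimal bundle: cinnamon oats + granola A (49 cm).
Any selection reaching 561 contains exactly 2 products.

2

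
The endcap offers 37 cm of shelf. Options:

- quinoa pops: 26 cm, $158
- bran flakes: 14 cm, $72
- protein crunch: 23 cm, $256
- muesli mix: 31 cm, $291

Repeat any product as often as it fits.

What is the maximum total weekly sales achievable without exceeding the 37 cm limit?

328

Best packing: bran flakes + protein crunch — 37 cm, 328 total.
No other feasible combination exceeds 328.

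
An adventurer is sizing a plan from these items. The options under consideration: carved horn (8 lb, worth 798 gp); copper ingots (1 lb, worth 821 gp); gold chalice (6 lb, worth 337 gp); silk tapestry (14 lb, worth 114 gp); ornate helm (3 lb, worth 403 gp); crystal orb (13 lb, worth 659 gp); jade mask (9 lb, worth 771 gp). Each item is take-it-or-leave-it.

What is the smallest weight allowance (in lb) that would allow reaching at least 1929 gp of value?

Look for the lowest-weight combination reaching 1929.
carved horn + copper ingots + ornate helm: 2022 value at 12 lb.
Below 12 lb the best achievable stays under 1929.

12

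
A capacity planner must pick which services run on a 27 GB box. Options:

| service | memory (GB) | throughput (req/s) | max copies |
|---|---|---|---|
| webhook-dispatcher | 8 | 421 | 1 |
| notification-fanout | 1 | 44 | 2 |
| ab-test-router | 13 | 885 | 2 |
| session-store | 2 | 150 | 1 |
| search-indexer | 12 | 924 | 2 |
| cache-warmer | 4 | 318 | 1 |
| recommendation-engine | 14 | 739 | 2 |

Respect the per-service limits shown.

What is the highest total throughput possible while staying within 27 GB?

Greedy by ratio would take webhook-dispatcher + notification-fanout + session-store + search-indexer + cache-warmer: 27 GB used, total 1857.
Dropping webhook-dispatcher and cache-warmer frees 12 GB; slotting in search-indexer (12 GB) lifts the total to 2042 at 27 GB.
Every other selection either busts 27 GB or exceeds an availability limit or fails to beat 2042.

2042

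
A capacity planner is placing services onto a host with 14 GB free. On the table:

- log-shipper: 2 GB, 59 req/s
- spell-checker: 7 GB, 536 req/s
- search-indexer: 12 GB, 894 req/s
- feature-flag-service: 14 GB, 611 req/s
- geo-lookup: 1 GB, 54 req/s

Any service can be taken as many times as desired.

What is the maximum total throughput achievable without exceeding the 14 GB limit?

1072

Best packing: 2×spell-checker — 14 GB, 1072 total.
Every other selection either busts 14 GB or fails to beat 1072.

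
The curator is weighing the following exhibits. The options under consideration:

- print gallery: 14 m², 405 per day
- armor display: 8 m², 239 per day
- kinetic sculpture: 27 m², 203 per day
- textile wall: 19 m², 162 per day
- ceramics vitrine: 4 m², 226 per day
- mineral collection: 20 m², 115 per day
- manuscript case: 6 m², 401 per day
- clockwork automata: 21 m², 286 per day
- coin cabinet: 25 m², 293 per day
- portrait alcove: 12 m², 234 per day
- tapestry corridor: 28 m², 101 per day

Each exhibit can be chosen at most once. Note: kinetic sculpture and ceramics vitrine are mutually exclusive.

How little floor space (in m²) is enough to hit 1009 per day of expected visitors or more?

Need the lightest bundle worth ≥ 1009.
print gallery + ceramics vitrine + manuscript case reaches 1032 using 24 m².
Any bundle with less than 24 m² falls short of 1009.

24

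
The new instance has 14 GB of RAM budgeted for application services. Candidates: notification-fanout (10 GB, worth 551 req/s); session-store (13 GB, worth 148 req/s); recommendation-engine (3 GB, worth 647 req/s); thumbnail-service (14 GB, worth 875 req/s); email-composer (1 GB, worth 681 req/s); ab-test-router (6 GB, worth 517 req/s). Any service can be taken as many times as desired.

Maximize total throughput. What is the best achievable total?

Ranking by ratio (throughput/GB): email-composer 681.00, recommendation-engine 215.67, ab-test-router 86.17, thumbnail-service 62.50.
Best packing: 14×email-composer — 14 GB, 9534 total.

9534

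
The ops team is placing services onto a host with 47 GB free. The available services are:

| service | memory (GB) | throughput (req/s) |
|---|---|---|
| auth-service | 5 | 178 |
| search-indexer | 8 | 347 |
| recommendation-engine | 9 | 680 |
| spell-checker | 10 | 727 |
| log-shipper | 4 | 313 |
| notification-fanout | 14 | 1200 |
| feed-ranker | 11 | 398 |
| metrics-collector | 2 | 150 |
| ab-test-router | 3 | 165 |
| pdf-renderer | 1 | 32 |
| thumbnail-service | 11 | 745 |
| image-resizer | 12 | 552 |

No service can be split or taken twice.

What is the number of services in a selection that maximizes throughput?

6

Best achievable throughput is 3534.
For example recommendation-engine + spell-checker + notification-fanout + metrics-collector + pdf-renderer + thumbnail-service achieves it, using 47 GB.
Any selection reaching 3534 contains exactly 6 services.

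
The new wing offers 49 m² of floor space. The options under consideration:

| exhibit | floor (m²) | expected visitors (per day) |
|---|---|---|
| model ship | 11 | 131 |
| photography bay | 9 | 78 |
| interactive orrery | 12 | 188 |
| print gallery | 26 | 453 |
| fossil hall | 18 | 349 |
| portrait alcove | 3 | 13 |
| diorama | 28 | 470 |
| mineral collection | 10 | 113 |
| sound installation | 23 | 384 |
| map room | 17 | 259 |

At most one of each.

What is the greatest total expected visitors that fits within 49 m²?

The ratio heuristic lands on print gallery + fossil hall + portrait alcove (815) but leaves 2 m² idle.
Dropping fossil hall and portrait alcove frees 21 m²; slotting in sound installation (23 m²) lifts the total to 837 at 49 m².
No other feasible combination exceeds 837.

837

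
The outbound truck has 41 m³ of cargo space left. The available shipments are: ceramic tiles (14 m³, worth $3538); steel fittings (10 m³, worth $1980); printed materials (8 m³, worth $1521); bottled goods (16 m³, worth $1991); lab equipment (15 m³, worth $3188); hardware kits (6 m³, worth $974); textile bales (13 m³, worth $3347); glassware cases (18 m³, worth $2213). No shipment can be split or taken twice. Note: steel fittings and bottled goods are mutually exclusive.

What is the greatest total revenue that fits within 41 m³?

9380

Taking the top-ratio shipments first gives ceramic tiles + steel fittings + textile bales for 8865 (37 m³).
The 10 m³ tied up in steel fittings is better spent on printed materials + hardware kits — total rises to 9380 (41 m³).
Runner-up ceramic tiles + steel fittings + textile bales tops out at 8865.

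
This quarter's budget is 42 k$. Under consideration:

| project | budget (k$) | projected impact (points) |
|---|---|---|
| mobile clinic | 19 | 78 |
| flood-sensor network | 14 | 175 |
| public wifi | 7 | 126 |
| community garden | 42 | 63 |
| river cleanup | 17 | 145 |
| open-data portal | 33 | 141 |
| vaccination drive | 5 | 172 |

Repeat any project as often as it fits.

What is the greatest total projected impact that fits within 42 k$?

1376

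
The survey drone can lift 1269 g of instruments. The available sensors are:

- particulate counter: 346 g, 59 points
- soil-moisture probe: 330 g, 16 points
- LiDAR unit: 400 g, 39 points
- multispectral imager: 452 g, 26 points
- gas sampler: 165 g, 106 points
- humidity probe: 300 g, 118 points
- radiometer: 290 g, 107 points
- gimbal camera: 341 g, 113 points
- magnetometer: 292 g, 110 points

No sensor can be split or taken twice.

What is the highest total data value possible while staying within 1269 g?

A density-first pass picks gas sampler + humidity probe + radiometer + magnetometer — 441 at 1047 g.
The 165 g tied up in gas sampler is better spent on gimbal camera — total rises to 448 (1223 g).

448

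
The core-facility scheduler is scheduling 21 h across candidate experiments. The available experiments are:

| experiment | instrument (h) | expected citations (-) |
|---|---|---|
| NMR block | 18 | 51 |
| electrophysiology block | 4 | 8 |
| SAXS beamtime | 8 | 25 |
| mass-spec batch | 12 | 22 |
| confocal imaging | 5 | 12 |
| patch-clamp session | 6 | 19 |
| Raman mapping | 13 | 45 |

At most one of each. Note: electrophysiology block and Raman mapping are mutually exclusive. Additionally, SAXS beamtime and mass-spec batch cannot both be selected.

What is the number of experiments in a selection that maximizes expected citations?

2

Optimal total is 70.
For example SAXS beamtime + Raman mapping achieves it, using 21 h.
Any selection reaching 70 contains exactly 2 experiments.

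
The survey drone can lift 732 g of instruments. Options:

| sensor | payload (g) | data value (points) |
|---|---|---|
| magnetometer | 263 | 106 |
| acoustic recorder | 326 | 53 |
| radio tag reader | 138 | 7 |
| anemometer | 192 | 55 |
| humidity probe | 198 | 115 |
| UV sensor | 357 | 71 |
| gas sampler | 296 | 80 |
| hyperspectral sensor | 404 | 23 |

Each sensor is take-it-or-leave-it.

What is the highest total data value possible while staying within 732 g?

Best packing: magnetometer + anemometer + humidity probe — 653 g, 276 total.

276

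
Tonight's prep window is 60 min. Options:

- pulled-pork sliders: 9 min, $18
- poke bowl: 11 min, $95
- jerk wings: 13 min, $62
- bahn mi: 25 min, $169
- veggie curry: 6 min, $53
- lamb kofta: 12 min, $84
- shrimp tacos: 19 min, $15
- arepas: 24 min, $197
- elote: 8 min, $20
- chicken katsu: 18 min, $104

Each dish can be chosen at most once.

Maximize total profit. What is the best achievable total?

By profit per min: veggie curry 8.83, poke bowl 8.64, arepas 8.21 lead.
Greedy by ratio would take poke bowl + veggie curry + lamb kofta + arepas: 53 min used, total 429.
Dropping veggie curry and lamb kofta frees 18 min; slotting in bahn mi (25 min) lifts the total to 461 at 60 min.
An exhaustive check of the 1024 subsets confirms 461.

461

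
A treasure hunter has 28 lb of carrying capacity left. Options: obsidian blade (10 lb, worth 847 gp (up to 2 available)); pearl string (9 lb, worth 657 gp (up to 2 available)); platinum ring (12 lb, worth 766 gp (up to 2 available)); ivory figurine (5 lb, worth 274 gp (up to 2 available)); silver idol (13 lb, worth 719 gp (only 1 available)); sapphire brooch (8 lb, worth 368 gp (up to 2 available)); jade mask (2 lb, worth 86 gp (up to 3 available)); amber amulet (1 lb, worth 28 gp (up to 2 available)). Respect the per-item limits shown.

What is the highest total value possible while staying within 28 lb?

2161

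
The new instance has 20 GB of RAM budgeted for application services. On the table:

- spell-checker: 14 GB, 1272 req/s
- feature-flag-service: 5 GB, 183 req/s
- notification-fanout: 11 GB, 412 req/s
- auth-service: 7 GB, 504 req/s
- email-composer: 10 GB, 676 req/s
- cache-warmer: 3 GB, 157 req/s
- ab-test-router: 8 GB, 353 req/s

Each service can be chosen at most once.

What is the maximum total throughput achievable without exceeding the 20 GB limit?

Filling by ratio: spell-checker + cache-warmer for 1429, with 3 GB left unused.
Replace cache-warmer with feature-flag-service: the trade gains 26 net, giving 1455 at 19 GB.
No other feasible combination exceeds 1455.

1455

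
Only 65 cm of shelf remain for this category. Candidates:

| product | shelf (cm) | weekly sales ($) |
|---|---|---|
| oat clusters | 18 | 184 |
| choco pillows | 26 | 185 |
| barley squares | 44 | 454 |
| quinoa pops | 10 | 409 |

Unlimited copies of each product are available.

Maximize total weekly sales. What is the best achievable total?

2454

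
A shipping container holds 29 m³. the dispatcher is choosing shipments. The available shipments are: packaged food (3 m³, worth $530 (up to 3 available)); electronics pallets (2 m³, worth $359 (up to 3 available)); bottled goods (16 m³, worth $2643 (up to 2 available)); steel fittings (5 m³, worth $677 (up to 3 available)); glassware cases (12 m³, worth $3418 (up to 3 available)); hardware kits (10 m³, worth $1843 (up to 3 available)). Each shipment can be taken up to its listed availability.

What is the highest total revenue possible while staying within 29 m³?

7725

Taking the top-ratio shipments first gives 2×electronics pallets + 2×glassware cases for 7554 (28 m³).
Dropping electronics pallets frees 2 m³; slotting in packaged food (3 m³) lifts the total to 7725 at 29 m³.
Nothing else within 29 m³ beats 7725.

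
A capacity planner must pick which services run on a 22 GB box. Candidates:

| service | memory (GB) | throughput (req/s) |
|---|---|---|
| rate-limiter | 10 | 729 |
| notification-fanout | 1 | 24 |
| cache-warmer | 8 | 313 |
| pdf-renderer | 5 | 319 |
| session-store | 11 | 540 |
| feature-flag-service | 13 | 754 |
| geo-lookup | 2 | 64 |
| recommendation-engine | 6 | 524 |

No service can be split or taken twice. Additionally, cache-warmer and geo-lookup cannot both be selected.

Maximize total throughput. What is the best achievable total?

By throughput per GB: recommendation-engine 87.33, rate-limiter 72.90, pdf-renderer 63.80 lead.
The ratio ordering already packs tightly: rate-limiter + notification-fanout + pdf-renderer + recommendation-engine, 22 GB, 1596.

1596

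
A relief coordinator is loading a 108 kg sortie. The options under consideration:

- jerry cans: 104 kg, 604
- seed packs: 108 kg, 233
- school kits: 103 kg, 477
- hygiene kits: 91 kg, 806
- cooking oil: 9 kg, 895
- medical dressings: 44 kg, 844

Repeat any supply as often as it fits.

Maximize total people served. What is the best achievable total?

10740

12×cooking oil uses 108 of the 108 kg and totals 10740.
Every other selection either busts 108 kg or fails to beat 10740.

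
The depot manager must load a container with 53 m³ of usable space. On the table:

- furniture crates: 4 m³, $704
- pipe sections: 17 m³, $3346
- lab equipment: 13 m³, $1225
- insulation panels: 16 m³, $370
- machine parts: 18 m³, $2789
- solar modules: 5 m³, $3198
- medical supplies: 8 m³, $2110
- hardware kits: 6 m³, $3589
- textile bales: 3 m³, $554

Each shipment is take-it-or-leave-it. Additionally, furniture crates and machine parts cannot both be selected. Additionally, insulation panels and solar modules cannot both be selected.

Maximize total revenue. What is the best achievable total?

14172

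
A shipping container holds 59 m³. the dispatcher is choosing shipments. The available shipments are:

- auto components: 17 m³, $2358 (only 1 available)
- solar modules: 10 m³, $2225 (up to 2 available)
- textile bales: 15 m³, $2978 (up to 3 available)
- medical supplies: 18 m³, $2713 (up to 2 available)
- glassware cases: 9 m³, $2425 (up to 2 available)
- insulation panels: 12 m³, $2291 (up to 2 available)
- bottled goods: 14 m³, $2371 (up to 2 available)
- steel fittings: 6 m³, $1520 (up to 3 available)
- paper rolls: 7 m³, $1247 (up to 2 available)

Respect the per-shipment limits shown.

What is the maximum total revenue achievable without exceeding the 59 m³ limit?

Density check — glassware cases 269.44, steel fittings 253.33, solar modules 222.50, textile bales 198.53 are the best per m³.
Filling by ratio: 2×solar modules + 2×glassware cases + 3×steel fittings for 13860, with 3 m³ left unused.
Replace solar modules with insulation panels: the trade gains 66 net, giving 13926 at 58 m³.
Nothing else within 59 m³ beats 13926.

13926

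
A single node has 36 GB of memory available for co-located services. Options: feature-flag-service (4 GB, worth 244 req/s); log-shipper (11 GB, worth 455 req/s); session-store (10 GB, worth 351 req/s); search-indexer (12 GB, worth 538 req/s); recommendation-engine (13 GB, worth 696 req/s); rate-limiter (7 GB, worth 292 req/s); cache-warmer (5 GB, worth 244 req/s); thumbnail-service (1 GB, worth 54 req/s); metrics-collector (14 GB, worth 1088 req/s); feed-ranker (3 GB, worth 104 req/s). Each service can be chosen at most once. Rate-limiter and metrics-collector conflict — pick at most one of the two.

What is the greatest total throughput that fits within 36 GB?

2272

A density-first pass picks feature-flag-service + recommendation-engine + thumbnail-service + metrics-collector + feed-ranker — 2186 at 35 GB.
The 4 GB tied up in thumbnail-service and feed-ranker is better spent on cache-warmer — total rises to 2272 (36 GB).
That's the maximum — no feasible swap from here does better than 2272.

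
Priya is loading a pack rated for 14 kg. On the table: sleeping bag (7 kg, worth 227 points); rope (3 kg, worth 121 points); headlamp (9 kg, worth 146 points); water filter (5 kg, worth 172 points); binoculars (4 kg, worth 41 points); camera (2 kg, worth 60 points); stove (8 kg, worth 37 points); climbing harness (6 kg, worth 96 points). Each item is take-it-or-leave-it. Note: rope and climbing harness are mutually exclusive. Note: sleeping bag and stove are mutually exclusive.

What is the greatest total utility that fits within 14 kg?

459

A density-first pass picks rope + water filter + binoculars + camera — 394 at 14 kg.
Replace rope and binoculars with sleeping bag: the trade gains 65 net, giving 459 at 14 kg.
No other feasible combination exceeds 459.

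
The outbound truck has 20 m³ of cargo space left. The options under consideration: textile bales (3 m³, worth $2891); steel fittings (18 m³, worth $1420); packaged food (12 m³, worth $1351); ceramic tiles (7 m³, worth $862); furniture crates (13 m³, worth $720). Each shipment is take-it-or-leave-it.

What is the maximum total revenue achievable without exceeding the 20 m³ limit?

4242

The ratio heuristic lands on textile bales + ceramic tiles (3753) but leaves 10 m³ idle.
Replace ceramic tiles with packaged food: the trade gains 489 net, giving 4242 at 15 m³.
Nothing else within 20 m³ beats 4242.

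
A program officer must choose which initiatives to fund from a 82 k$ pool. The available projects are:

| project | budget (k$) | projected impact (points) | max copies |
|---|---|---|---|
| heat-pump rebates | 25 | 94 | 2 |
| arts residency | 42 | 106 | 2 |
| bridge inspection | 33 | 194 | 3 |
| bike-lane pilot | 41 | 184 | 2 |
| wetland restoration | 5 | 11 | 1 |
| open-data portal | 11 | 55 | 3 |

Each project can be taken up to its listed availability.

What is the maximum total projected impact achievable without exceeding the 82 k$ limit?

454

Density check — bridge inspection 5.88, open-data portal 5.00, bike-lane pilot 4.49, heat-pump rebates 3.76 are the best per k$.
The ratio ordering already packs tightly: 2×bridge inspection + wetland restoration + open-data portal, 82 k$, 454.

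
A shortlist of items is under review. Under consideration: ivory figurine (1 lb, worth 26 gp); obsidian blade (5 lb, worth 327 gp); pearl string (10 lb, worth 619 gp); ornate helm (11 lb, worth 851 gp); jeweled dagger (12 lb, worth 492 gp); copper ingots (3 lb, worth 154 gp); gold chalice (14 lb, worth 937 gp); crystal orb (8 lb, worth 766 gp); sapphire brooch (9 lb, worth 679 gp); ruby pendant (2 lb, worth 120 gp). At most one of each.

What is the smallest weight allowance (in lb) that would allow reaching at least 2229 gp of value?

Minimise lb subject to total value ≥ 2229.
Taking ornate helm + crystal orb + sapphire brooch gives 2296 (≥ 2229) for 28 lb.
No combination under 28 lb hits 2229.

28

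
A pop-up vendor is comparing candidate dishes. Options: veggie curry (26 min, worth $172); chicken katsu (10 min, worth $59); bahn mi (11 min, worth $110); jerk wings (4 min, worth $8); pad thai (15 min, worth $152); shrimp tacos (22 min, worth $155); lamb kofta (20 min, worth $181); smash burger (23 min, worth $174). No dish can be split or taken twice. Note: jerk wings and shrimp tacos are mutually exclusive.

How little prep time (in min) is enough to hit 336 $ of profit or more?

Need the lightest bundle worth ≥ 336.
Taking jerk wings + pad thai + lamb kofta gives 341 (≥ 336) for 39 min.
No combination under 39 min hits 336.

39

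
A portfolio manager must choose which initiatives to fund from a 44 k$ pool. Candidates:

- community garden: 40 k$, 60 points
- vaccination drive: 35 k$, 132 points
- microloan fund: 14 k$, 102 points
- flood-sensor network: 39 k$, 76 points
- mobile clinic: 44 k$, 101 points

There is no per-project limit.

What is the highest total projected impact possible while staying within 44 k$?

Taking 3×microloan fund: 42 k$ used, 306 in projected impact.
The spare 2 k$ is too small for any remaining project, and no exchange beats 306.

306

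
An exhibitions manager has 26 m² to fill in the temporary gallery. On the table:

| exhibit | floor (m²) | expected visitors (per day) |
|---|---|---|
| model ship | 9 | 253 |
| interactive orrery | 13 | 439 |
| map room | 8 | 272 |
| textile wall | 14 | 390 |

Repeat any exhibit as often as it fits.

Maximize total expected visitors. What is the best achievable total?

878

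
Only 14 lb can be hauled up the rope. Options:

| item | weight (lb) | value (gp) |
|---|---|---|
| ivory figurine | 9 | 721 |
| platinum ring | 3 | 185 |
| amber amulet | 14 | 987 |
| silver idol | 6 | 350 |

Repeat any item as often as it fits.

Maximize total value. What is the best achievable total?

987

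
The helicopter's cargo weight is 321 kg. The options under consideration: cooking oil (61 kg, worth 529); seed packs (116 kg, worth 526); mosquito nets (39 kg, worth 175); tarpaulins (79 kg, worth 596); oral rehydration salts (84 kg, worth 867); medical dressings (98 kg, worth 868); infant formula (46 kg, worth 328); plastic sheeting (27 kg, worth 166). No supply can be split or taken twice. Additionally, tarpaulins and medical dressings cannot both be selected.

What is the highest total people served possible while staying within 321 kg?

2758

Taking cooking oil + oral rehydration salts + medical dressings + infant formula + plastic sheeting: 316 kg used, 2758 in people served.
The closest alternative, cooking oil + mosquito nets + oral rehydration salts + medical dressings + plastic sheeting, reaches only 2605.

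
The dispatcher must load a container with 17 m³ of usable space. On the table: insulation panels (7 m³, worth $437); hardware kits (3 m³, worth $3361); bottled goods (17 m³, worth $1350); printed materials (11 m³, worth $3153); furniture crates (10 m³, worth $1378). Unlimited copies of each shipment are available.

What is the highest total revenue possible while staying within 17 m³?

5×hardware kits uses 15 of the 17 m³ and totals 16805.
The spare 2 m³ is too small for any remaining shipment, and no exchange beats 16805.

16805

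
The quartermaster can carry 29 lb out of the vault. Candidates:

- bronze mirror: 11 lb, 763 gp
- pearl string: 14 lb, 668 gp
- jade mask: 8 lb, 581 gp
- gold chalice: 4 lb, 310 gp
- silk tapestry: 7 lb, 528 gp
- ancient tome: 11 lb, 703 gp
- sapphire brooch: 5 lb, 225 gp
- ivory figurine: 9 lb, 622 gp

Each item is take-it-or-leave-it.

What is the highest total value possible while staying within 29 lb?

Ranking by ratio (value/lb): gold chalice 77.50, silk tapestry 75.43, jade mask 72.62, bronze mirror 69.36.
Best packing: jade mask + gold chalice + silk tapestry + ivory figurine — 28 lb, 2041 total.
That's the maximum — no swap from here does better than 2041.

2041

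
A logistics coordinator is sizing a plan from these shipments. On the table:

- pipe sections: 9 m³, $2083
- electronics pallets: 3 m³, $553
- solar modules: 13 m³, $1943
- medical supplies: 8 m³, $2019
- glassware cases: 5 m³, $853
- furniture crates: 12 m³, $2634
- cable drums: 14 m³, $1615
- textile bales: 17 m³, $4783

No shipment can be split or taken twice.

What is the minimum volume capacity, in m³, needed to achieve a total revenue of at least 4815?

20

Look for the lowest-volume combination reaching 4815.
electronics pallets + textile bales reaches 5336 using 20 m³.
Below 20 m³ the best achievable stays under 4815.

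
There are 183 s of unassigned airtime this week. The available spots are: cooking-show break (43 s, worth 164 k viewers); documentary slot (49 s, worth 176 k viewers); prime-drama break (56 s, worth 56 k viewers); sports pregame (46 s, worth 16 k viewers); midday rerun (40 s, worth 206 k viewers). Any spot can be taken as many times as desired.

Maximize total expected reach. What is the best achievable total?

By expected reach per s: midday rerun 5.15, cooking-show break 3.81, documentary slot 3.59 lead.
Best packing: 4×midday rerun — 160 s, 824 total.

824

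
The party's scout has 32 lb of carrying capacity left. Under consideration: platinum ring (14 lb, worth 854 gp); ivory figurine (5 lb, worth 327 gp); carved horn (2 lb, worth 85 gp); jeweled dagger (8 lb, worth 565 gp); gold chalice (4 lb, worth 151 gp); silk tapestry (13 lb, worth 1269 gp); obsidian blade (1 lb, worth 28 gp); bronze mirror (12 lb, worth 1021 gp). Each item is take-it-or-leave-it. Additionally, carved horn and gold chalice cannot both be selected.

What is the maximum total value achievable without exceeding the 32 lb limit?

Ivory figurine + carved horn + silk tapestry + bronze mirror uses 32 of the 32 lb and totals 2702.
Runner-up ivory figurine + silk tapestry + obsidian blade + bronze mirror tops out at 2645.

2702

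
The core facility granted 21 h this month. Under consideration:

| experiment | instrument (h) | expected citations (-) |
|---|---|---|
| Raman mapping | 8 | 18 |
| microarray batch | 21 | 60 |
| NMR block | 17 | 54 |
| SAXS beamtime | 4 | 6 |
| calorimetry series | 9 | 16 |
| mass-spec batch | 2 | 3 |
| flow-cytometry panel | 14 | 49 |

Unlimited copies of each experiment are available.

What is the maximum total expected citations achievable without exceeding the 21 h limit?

Taking the top-ratio experiments first gives SAXS beamtime + mass-spec batch + flow-cytometry panel for 58 (20 h).
Dropping SAXS beamtime and mass-spec batch and flow-cytometry panel frees 20 h; slotting in microarray batch (21 h) lifts the total to 60 at 21 h.
No other feasible combination exceeds 60.

60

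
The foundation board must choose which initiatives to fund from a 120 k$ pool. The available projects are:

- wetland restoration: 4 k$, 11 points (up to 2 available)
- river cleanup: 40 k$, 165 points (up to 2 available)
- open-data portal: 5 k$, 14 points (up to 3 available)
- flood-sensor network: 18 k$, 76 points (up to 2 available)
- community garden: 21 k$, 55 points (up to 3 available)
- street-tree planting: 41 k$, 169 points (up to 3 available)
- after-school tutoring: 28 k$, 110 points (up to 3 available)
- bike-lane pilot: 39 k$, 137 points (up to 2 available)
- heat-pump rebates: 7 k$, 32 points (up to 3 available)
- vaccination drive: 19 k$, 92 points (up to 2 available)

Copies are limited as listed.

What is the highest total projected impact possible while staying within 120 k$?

A density-first pass picks 2×wetland restoration + 3×open-data portal + 2×flood-sensor network + 3×heat-pump rebates + 2×vaccination drive — 496 at 118 k$.
The 41 k$ tied up in 2×wetland restoration and 3×open-data portal and flood-sensor network is better spent on street-tree planting — total rises to 525 (118 k$).
The spare 2 k$ is too small for any remaining project, and no exchange beats 525.

525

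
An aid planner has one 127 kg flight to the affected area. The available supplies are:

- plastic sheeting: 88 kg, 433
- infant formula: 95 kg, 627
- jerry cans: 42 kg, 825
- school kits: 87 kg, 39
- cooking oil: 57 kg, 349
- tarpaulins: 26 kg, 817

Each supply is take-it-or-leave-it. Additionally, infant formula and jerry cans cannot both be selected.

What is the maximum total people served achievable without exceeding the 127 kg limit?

1991

Best packing: jerry cans + cooking oil + tarpaulins — 125 kg, 1991 total.
Every other selection either busts 127 kg or breaks a pairing rule or fails to beat 1991.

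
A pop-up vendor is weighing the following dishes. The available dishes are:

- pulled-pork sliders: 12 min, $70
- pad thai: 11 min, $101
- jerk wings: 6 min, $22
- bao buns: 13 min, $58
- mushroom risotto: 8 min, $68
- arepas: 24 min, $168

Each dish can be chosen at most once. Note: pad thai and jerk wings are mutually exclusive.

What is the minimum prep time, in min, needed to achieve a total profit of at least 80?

11

Need the lightest bundle worth ≥ 80.
Taking pad thai gives 101 (≥ 80) for 11 min.
Below 11 min the best achievable stays under 80.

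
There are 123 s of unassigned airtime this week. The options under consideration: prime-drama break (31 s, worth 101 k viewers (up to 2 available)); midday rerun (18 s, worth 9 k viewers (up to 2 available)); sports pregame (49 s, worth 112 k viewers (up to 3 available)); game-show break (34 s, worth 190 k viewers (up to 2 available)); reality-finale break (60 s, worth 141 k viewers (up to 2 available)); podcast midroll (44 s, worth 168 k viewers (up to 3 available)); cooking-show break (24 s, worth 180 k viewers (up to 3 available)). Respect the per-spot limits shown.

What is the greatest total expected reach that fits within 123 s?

Filling by ratio: game-show break + 3×cooking-show break for 730, with 17 s left unused.
The 24 s tied up in cooking-show break is better spent on game-show break — total rises to 740 (116 s).
The spare 7 s is too small for any remaining spot, and no exchange beats 740.

740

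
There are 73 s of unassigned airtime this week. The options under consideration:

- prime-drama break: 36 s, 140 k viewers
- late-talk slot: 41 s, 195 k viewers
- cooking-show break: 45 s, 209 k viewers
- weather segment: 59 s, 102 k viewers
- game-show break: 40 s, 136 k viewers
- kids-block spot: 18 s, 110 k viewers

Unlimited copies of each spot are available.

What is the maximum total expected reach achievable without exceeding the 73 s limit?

Density check — kids-block spot 6.11, late-talk slot 4.76, cooking-show break 4.64 are the best per s.
Taking 4×kids-block spot: 72 s used, 440 in expected reach.

440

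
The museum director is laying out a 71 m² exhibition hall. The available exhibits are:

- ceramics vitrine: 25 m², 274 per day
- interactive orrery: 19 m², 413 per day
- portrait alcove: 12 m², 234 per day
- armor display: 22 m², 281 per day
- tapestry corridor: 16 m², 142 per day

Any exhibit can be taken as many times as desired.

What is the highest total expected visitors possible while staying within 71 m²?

Ranking by ratio (expected visitors/m²): interactive orrery 21.74, portrait alcove 19.50, armor display 12.77.
3×interactive orrery + portrait alcove uses 69 of the 71 m² and totals 1473.

1473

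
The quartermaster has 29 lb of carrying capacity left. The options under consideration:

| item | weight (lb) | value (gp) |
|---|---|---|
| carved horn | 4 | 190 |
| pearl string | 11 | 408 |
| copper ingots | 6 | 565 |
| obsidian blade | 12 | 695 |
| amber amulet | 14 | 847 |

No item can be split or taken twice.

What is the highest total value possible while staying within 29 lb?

1668

Density check — copper ingots 94.17, amber amulet 60.50, obsidian blade 57.92, carved horn 47.50 are the best per lb.
Filling by ratio: carved horn + copper ingots + amber amulet for 1602, with 5 lb left unused.
The 18 lb tied up in carved horn and amber amulet is better spent on pearl string + obsidian blade — total rises to 1668 (29 lb).
An exhaustive check of the 32 subsets confirms 1668.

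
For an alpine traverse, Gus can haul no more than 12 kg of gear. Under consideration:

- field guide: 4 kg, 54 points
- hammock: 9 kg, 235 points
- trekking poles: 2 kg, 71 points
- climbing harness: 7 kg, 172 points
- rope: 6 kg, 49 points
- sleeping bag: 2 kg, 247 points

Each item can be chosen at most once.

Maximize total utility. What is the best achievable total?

The ratio ordering already packs tightly: trekking poles + climbing harness + sleeping bag, 11 kg, 490.
Next best is hammock + sleeping bag at 482 (11 kg) — short by 8.

490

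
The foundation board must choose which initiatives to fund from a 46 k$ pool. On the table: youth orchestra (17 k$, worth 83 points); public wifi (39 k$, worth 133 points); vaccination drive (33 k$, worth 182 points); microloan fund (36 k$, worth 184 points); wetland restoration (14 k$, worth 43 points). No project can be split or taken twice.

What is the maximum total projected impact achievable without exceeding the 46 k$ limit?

Density check — vaccination drive 5.52, microloan fund 5.11, youth orchestra 4.88, public wifi 3.41 are the best per k$.
The ratio heuristic lands on vaccination drive (182) but leaves 13 k$ idle.
Dropping vaccination drive frees 33 k$; slotting in microloan fund (36 k$) lifts the total to 184 at 36 k$.

184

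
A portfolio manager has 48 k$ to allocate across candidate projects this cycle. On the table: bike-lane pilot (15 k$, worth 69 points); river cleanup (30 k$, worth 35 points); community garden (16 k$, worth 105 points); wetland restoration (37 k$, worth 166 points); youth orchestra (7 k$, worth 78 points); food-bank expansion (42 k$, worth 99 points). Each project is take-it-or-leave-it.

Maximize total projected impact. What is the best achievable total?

252

Bike-lane pilot + community garden + youth orchestra uses 38 of the 48 k$ and totals 252.
Nothing else within 48 k$ beats 252.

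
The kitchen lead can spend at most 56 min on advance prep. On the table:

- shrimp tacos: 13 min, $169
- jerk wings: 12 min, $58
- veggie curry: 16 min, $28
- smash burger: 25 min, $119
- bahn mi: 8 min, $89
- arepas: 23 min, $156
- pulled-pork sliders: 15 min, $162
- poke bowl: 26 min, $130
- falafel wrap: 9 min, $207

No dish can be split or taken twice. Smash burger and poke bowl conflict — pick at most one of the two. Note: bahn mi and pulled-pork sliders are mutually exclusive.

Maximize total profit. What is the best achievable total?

621

By profit per min: falafel wrap 23.00, shrimp tacos 13.00, bahn mi 11.12 lead.
Best packing: shrimp tacos + bahn mi + arepas + falafel wrap — 53 min, 621 total.
Next best is shrimp tacos + jerk wings + pulled-pork sliders + falafel wrap at 596 (49 min) — short by 25.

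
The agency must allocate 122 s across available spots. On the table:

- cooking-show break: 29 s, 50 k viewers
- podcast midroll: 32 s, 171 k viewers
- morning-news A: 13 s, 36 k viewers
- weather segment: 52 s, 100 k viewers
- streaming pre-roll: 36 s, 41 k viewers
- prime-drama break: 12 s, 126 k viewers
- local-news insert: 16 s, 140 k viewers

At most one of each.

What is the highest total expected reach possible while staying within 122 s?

537

Filling by ratio: cooking-show break + podcast midroll + morning-news A + prime-drama break + local-news insert for 523, with 20 s left unused.
Replace cooking-show break and morning-news A with weather segment: the trade gains 14 net, giving 537 at 112 s.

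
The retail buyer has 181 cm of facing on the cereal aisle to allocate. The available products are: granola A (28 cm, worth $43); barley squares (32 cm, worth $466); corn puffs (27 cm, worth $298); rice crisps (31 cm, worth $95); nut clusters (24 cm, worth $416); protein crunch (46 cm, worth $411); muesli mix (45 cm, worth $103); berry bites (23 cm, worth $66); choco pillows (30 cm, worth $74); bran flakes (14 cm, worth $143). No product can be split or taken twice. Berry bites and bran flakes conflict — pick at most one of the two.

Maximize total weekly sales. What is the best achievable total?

1829

Best packing: barley squares + corn puffs + rice crisps + nut clusters + protein crunch + bran flakes — 174 cm, 1829 total.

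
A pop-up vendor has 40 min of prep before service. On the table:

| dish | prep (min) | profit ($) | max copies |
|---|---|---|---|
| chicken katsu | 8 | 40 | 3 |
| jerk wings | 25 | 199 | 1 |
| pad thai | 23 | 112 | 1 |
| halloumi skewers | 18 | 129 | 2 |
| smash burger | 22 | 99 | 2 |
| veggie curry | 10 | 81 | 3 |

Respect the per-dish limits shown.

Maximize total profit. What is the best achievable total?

291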